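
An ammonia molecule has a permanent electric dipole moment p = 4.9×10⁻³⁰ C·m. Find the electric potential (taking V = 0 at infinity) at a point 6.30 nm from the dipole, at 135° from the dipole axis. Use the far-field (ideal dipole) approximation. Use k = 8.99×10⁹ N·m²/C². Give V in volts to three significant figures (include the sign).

The dipole potential is V = kp cosθ / r².
V = (8.99×10⁹)(4.90×10⁻³⁰)·cos135° / (6.30×10⁻⁹)² = -7.848×10⁻⁴ V.

V ≈ -7.85×10⁻⁴ V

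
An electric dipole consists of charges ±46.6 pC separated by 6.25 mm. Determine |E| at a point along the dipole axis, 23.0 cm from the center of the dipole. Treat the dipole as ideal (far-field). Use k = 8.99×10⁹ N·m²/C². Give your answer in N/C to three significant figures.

Dipole moment p = qd = (4.66×10⁻¹¹ C)(0.00625 m) = 2.913×10⁻¹³ C·m.
On the dipole axis E = 2kp/r³.
E = 2·(8.99×10⁹)(2.913×10⁻¹³) / (0.230)³ = 0.4305 N/C.

E ≈ 0.430 N/C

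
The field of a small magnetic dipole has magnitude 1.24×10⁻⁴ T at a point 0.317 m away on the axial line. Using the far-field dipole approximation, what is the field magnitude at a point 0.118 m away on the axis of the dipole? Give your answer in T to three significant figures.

B ≈ 0.00240 T

Dipole fields scale as 1/r³ in the far field; the geometry is the same at both points.
B₂ = B₁ · (r₁/r₂)³ = 1.24×10⁻⁴ · (0.317/0.118)³.
(r₁/r₂)³ = (2.686)³ = 19.39.
B₂ ≈ 0.002404 T.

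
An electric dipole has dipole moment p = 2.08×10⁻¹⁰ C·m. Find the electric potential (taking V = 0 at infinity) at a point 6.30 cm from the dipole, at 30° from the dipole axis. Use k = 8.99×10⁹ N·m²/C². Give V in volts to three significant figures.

V ≈ 408 V

The dipole potential is V = kp cosθ / r².
V = (8.99×10⁹)(2.08×10⁻¹⁰)·cos30° / (0.0630)² = 408.0 V.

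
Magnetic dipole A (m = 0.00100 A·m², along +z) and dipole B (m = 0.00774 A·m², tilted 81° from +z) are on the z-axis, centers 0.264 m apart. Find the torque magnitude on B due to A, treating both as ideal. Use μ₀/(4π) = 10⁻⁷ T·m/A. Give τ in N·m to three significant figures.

Dipole B is on the axis of dipole A, so B₁ there is axial: B₁ = (μ₀/4π)·2m₁/r³ along +z.
B₁ = 2(10⁻⁷)(0.00100)/(0.264)³ = 1.087×10⁻⁸ T.
τ = m₂ B₁ sinθ.
τ = (0.00774)(1.087×10⁻⁸)·sin81° = 8.310×10⁻¹¹ N·m.

τ ≈ 8.31×10⁻¹¹ N·m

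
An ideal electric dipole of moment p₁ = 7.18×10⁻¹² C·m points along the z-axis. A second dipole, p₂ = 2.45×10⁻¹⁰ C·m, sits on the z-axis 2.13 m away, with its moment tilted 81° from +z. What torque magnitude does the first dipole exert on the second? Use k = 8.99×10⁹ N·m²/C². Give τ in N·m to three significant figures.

The second dipole sits on the axis of the first, so the field there is axial: E₁ = 2kp₁/r³ along +z.
E₁ = 2(8.99×10⁹)(7.18×10⁻¹²)/(2.13)³ = 0.01336 N/C.
Torque on the second dipole: τ = p₂ E₁ sinθ.
τ = (2.45×10⁻¹⁰)(0.01336)·sin81° = 3.233×10⁻¹² N·m.

τ ≈ 3.23×10⁻¹² N·m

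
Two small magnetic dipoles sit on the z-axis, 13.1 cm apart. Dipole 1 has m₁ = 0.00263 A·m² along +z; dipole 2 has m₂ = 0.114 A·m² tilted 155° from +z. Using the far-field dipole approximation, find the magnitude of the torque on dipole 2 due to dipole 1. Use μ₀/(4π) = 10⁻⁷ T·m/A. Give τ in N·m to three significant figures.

τ ≈ 1.13×10⁻⁸ N·m

Dipole B is on the axis of dipole A, so B₁ there is axial: B₁ = (μ₀/4π)·2m₁/r³ along +z.
B₁ = 2(10⁻⁷)(0.00263)/(0.131)³ = 2.340×10⁻⁷ T.
τ = m₂ B₁ sinθ.
τ = (0.114)(2.340×10⁻⁷)·sin155° = 1.127×10⁻⁸ N·m.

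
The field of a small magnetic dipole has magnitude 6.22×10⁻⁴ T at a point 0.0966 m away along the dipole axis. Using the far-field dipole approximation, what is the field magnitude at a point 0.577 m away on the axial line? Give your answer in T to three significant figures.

B ≈ 2.92×10⁻⁶ T

Dipole fields scale as 1/r³ in the far field; the geometry is the same at both points.
B₂ = B₁ · (r₁/r₂)³ = 6.22×10⁻⁴ · (0.0966/0.577)³.
(r₁/r₂)³ = (0.1674)³ = 0.004692.
B₂ ≈ 2.919×10⁻⁶ T.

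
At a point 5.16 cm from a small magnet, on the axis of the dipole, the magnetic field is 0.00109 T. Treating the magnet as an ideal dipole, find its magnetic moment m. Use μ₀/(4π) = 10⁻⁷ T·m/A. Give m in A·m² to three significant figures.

m ≈ 0.749 A·m²

On axis B = (μ₀/4π)·2m/r³, so m = Br³·4π/(μ₀·2).
m = (0.00109)·(0.0516)³ / (2·10⁻⁷) = 0.7488 A·m².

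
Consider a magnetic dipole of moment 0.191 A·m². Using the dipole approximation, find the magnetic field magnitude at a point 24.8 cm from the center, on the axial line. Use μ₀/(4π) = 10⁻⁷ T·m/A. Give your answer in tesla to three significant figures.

B ≈ 2.50×10⁻⁶ T

On axis B = (μ₀/4π)·2m/r³.
B = 2·(10⁻⁷)·(0.191) / (0.248)³ = 2.504×10⁻⁶ T.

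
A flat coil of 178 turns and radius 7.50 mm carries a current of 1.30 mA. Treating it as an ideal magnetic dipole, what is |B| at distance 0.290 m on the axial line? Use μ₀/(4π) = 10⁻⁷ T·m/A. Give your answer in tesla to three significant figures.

m = NIA = NIπa² = 178·(0.00130)·π·(0.00750)² = 4.089×10⁻⁵ A·m².
On axis B = (μ₀/4π)·2m/r³.
B = 2·(10⁻⁷)·(4.089×10⁻⁵) / (0.290)³ = 3.353×10⁻¹⁰ T.

B ≈ 3.35×10⁻¹⁰ T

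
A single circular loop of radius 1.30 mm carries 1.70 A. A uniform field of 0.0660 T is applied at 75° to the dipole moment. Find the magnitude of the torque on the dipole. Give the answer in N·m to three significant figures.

Magnetic moment m = IA = Iπa² = (1.70)·π·(0.00130)² = 9.026×10⁻⁶ A·m².
Torque on a magnetic dipole: τ = mB sinθ.
τ = (9.026×10⁻⁶)(0.0660)·sin75° = 5.754×10⁻⁷ N·m.

τ ≈ 5.75×10⁻⁷ N·m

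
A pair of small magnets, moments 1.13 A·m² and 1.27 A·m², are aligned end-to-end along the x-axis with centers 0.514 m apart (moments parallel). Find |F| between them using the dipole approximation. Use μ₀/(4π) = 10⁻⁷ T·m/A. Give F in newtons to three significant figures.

F ≈ 1.23×10⁻⁵ N

On-axis B of dipole 1: B = (μ₀/4π)·2m₁/r³. Force on dipole 2: F = m₂·dB/dr.
dB/dr = −(μ₀/4π)·6m₁/r⁴, so |F| = (μ₀/4π)·6m₁m₂/r⁴.
F = 6(10⁻⁷)(1.13)(1.27)/(0.514)⁴ = 1.234×10⁻⁵ N.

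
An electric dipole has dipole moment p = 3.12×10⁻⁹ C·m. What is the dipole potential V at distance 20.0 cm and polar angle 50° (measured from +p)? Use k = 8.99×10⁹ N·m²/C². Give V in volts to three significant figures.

V ≈ 451 V

The dipole potential is V = kp cosθ / r².
V = (8.99×10⁹)(3.12×10⁻⁹)·cos50° / (0.200)² = 450.7 V.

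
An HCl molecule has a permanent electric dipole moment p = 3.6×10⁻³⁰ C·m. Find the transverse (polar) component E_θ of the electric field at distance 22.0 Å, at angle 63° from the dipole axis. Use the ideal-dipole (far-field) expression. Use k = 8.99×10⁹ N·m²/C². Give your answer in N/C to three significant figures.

E_θ ≈ 2.71×10⁶ N/C

For a dipole, E_θ = (kp sinθ)/r³.
kp/r³ = (8.99×10⁹)(3.60×10⁻³⁰)/(2.20×10⁻⁹)³ = 3.039×10⁶ N/C.
E_θ = 3.039×10⁶·sin63° = 2.708×10⁶ N/C.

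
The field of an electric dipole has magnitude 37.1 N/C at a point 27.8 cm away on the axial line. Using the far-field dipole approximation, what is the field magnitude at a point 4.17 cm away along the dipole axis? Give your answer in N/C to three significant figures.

E ≈ 1.10×10⁴ N/C

Dipole fields scale as 1/r³ in the far field; the geometry is the same at both points.
E₂ = E₁ · (r₁/r₂)³ = 37.1 · (27.8/4.17)³.
(r₁/r₂)³ = (6.667)³ = 296.3.
E₂ ≈ 1.099×10⁴ N/C.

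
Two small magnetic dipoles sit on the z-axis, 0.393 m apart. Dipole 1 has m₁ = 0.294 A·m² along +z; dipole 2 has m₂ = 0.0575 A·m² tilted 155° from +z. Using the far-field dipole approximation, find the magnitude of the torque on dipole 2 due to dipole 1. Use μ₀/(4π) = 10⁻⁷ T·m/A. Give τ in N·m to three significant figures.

Dipole B is on the axis of dipole A, so B₁ there is axial: B₁ = (μ₀/4π)·2m₁/r³ along +z.
B₁ = 2(10⁻⁷)(0.294)/(0.393)³ = 9.687×10⁻⁷ T.
τ = m₂ B₁ sinθ.
τ = (0.0575)(9.687×10⁻⁷)·sin155° = 2.354×10⁻⁸ N·m.

τ ≈ 2.35×10⁻⁸ N·m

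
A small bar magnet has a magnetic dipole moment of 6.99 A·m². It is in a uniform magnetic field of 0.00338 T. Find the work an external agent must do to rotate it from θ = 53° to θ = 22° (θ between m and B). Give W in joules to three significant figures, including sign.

W_ext = ΔU = −mB cosθ₂ + mB cosθ₁ = mB(cosθ₁ − cosθ₂).
W = (6.99)(0.00338)·(cos53° − cos22°) = (0.02363)·(-0.3254) = -0.007687 J.

W ≈ -0.00769 J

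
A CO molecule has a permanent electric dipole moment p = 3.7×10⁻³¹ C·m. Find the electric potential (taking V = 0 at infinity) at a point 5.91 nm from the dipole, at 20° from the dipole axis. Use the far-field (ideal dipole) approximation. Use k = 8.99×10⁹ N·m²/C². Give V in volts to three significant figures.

V ≈ 8.95×10⁻⁵ V

The dipole potential is V = kp cosθ / r².
V = (8.99×10⁹)(3.70×10⁻³¹)·cos20° / (5.91×10⁻⁹)² = 8.949×10⁻⁵ V.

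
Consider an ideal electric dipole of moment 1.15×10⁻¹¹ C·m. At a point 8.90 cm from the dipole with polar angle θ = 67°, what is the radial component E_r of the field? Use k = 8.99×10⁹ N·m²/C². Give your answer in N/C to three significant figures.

For a dipole, E_r = (2kp cosθ)/r³.
kp/r³ = (8.99×10⁹)(1.15×10⁻¹¹)/(0.0890)³ = 146.7 N/C.
E_r = 2·146.7·cos67° = 114.6 N/C.

E_r ≈ 115 N/C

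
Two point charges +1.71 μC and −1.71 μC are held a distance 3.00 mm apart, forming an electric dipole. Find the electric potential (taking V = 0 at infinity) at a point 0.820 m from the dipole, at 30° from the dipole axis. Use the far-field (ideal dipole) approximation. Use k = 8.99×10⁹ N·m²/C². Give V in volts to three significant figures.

V ≈ 59.4 V

Dipole moment p = qd = (1.71×10⁻⁶ C)(0.00300 m) = 5.13×10⁻⁹ C·m.
The dipole potential is V = kp cosθ / r².
V = (8.99×10⁹)(5.13×10⁻⁹)·cos30° / (0.820)² = 59.40 V.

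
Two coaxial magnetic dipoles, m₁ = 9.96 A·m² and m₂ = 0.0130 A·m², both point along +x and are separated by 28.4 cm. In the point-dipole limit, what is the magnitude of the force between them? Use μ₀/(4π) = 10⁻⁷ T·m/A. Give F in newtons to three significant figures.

F ≈ 1.19×10⁻⁵ N

On-axis B of dipole 1: B = (μ₀/4π)·2m₁/r³. Force on dipole 2: F = m₂·dB/dr.
dB/dr = −(μ₀/4π)·6m₁/r⁴, so |F| = (μ₀/4π)·6m₁m₂/r⁴.
F = 6(10⁻⁷)(9.96)(0.0130)/(0.284)⁴ = 1.194×10⁻⁵ N.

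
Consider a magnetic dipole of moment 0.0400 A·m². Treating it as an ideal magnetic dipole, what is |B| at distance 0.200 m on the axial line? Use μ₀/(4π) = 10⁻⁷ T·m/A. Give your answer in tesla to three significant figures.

On axis B = (μ₀/4π)·2m/r³.
B = 2·(10⁻⁷)·(0.0400) / (0.200)³ = 1.000×10⁻⁶ T.

B ≈ 1.00×10⁻⁶ T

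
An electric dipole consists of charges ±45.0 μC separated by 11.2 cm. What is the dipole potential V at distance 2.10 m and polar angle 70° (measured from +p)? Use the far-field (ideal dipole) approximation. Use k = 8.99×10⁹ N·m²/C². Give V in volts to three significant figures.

Dipole moment p = qd = (4.50×10⁻⁵ C)(0.112 m) = 5.04×10⁻⁶ C·m.
The dipole potential is V = kp cosθ / r².
V = (8.99×10⁹)(5.04×10⁻⁶)·cos70° / (2.10)² = 3514 V.

V ≈ 3510 V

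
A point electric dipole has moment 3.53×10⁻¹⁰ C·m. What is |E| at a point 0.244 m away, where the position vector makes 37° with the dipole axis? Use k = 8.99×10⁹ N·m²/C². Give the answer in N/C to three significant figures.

At angle θ the dipole field magnitude is E = (kp/r³)·√(1 + 3cos²θ).
kp/r³ = (8.99×10⁹)(3.53×10⁻¹⁰) / (0.244)³ = 218.5 N/C.
√(1 + 3cos²37°) = √(1 + 3·0.6378) = √2.9135 ≈ 1.7069.
E ≈ 218.5 × 1.707 = 372.9 N/C.

E ≈ 373 N/C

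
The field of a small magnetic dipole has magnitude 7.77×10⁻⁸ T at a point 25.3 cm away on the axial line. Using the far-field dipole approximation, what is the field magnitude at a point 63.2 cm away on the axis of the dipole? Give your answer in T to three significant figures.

B ≈ 4.98×10⁻⁹ T

Dipole fields scale as 1/r³ in the far field; the geometry is the same at both points.
B₂ = B₁ · (r₁/r₂)³ = 7.77×10⁻⁸ · (25.3/63.2)³.
(r₁/r₂)³ = (0.4003)³ = 0.06415.
B₂ ≈ 4.985×10⁻⁹ T.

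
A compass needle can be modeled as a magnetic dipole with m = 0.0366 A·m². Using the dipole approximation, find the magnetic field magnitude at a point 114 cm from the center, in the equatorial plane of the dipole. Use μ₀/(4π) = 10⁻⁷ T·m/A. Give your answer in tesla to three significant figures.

In the equatorial plane B = (μ₀/4π)·m/r³ (half the axial value).
B = (10⁻⁷)·(0.0366) / (1.14)³ = 2.470×10⁻⁹ T.

B ≈ 2.47×10⁻⁹ T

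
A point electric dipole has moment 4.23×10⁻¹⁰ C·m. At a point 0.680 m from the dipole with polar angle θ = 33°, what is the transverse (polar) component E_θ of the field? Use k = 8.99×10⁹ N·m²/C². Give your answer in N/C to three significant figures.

E_θ ≈ 6.59 N/C

For a dipole, E_θ = (kp sinθ)/r³.
kp/r³ = (8.99×10⁹)(4.23×10⁻¹⁰)/(0.680)³ = 12.09 N/C.
E_θ = 12.09·sin33° = 6.587 N/C.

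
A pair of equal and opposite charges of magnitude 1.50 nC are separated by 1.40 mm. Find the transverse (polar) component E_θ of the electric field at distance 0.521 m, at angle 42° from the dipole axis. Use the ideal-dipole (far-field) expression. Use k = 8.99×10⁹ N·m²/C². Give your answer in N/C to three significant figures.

E_θ ≈ 0.0893 N/C

Dipole moment p = qd = (1.50×10⁻⁹ C)(0.00140 m) = 2.10×10⁻¹² C·m.
For a dipole, E_θ = (kp sinθ)/r³.
kp/r³ = (8.99×10⁹)(2.10×10⁻¹²)/(0.521)³ = 0.1335 N/C.
E_θ = 0.1335·sin42° = 0.08933 N/C.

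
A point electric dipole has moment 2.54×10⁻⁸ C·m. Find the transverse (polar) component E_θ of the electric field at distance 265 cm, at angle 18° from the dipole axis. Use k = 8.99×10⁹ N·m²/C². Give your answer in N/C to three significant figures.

E_θ ≈ 3.79 N/C

For a dipole, E_θ = (kp sinθ)/r³.
kp/r³ = (8.99×10⁹)(2.54×10⁻⁸)/(2.65)³ = 12.27 N/C.
E_θ = 12.27·sin18° = 3.792 N/C.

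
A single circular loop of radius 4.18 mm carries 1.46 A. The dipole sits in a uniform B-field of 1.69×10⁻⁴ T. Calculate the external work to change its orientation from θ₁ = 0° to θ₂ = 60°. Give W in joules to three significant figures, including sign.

W ≈ 6.77×10⁻⁹ J

Magnetic moment m = IA = Iπa² = (1.46)·π·(0.00418)² = 8.014×10⁻⁵ A·m².
W_ext = ΔU = −mB cosθ₂ + mB cosθ₁ = mB(cosθ₁ − cosθ₂).
W = (8.014×10⁻⁵)(1.69×10⁻⁴)·(cos0° − cos60°) = (1.354×10⁻⁸)·(+0.5000) = 6.772×10⁻⁹ J.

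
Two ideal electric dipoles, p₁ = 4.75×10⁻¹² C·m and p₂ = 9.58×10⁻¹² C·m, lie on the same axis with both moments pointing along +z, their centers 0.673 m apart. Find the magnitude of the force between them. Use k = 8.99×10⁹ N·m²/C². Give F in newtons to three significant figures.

F ≈ 1.20×10⁻¹¹ N

On-axis field of dipole 1 at distance r: E = 2kp₁/r³. Force on dipole 2 is F = p₂·dE/dr (gradient along axis).
dE/dr = −6kp₁/r⁴, so |F| = 6kp₁p₂/r⁴ (attractive for aligned moments).
F = 6(8.99×10⁹)(4.75×10⁻¹²)(9.58×10⁻¹²)/(0.673)⁴ = 1.196×10⁻¹¹ N.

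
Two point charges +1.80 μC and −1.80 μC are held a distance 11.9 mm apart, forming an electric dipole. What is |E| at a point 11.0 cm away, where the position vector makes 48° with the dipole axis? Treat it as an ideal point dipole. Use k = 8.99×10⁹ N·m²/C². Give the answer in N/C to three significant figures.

E ≈ 2.21×10⁵ N/C

Dipole moment p = qd = (1.80×10⁻⁶ C)(0.0119 m) = 2.142×10⁻⁸ C·m.
At angle θ the dipole field magnitude is E = (kp/r³)·√(1 + 3cos²θ).
kp/r³ = (8.99×10⁹)(2.142×10⁻⁸) / (0.110)³ = 1.447×10⁵ N/C.
√(1 + 3cos²48°) = √(1 + 3·0.4477) = √2.3432 ≈ 1.5308.
E ≈ 1.447×10⁵ × 1.531 = 2.215×10⁵ N/C.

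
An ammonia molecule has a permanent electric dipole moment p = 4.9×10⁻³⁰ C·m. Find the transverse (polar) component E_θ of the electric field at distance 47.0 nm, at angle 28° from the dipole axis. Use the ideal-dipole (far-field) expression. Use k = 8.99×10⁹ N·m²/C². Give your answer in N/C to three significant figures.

For a dipole, E_θ = (kp sinθ)/r³.
kp/r³ = (8.99×10⁹)(4.90×10⁻³⁰)/(4.70×10⁻⁸)³ = 424.3 N/C.
E_θ = 424.3·sin28° = 199.2 N/C.

E_θ ≈ 199 N/C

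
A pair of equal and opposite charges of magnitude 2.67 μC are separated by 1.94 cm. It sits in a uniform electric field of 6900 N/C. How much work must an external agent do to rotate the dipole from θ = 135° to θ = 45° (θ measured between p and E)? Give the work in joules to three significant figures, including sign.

W ≈ -5.05×10⁻⁴ J

Dipole moment p = qd = (2.67×10⁻⁶ C)(0.0194 m) = 5.18×10⁻⁸ C·m.
W_ext = ΔU = U(θ₂) − U(θ₁) = −pE cosθ₂ − (−pE cosθ₁) = pE(cosθ₁ − cosθ₂).
W = (5.18×10⁻⁸)(6900)·(cos135° − cos45°) = (3.574×10⁻⁴)·(-1.4142) = -5.055×10⁻⁴ J.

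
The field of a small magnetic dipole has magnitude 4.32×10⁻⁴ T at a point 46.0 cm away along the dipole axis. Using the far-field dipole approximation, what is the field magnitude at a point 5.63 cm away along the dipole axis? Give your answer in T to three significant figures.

Dipole fields scale as 1/r³ in the far field; the geometry is the same at both points.
B₂ = B₁ · (r₁/r₂)³ = 4.32×10⁻⁴ · (46.0/5.63)³.
(r₁/r₂)³ = (8.171)³ = 545.4.
B₂ ≈ 0.2356 T.

B ≈ 0.236 T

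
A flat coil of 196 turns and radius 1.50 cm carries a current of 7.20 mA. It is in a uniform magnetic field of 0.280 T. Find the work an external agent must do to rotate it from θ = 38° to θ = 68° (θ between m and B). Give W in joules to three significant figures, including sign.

W ≈ 1.15×10⁻⁴ J

m = NIA = NIπa² = 196·(0.00720)·π·(0.0150)² = 9.975×10⁻⁴ A·m².
W_ext = ΔU = −mB cosθ₂ + mB cosθ₁ = mB(cosθ₁ − cosθ₂).
W = (9.975×10⁻⁴)(0.280)·(cos38° − cos68°) = (2.793×10⁻⁴)·(+0.4134) = 1.155×10⁻⁴ J.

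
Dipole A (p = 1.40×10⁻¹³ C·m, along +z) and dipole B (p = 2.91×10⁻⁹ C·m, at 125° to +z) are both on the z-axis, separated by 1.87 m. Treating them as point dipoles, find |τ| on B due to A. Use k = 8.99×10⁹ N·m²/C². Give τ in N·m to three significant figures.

τ ≈ 9.18×10⁻¹³ N·m

The second dipole sits on the axis of the first, so the field there is axial: E₁ = 2kp₁/r³ along +z.
E₁ = 2(8.99×10⁹)(1.40×10⁻¹³)/(1.87)³ = 3.849×10⁻⁴ N/C.
Torque on the second dipole: τ = p₂ E₁ sinθ.
τ = (2.91×10⁻⁹)(3.849×10⁻⁴)·sin125° = 9.176×10⁻¹³ N·m.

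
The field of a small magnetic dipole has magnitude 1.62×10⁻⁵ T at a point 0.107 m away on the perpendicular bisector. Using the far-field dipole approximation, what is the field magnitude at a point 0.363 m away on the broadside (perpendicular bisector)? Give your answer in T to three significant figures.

Dipole fields scale as 1/r³ in the far field; the geometry is the same at both points.
B₂ = B₁ · (r₁/r₂)³ = 1.62×10⁻⁵ · (0.107/0.363)³.
(r₁/r₂)³ = (0.2948)³ = 0.02561.
B₂ ≈ 4.149×10⁻⁷ T.

B ≈ 4.15×10⁻⁷ T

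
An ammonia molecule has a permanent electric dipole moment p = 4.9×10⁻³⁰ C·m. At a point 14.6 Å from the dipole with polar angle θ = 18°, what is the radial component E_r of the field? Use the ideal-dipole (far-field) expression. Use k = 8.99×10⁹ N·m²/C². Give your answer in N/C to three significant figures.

For a dipole, E_r = (2kp cosθ)/r³.
kp/r³ = (8.99×10⁹)(4.90×10⁻³⁰)/(1.46×10⁻⁹)³ = 1.415×10⁷ N/C.
E_r = 2·1.415×10⁷·cos18° = 2.692×10⁷ N/C.

E_r ≈ 2.69×10⁷ N/C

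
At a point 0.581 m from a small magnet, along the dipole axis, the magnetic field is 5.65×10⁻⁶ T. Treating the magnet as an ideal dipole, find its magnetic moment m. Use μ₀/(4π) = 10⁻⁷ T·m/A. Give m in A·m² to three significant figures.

On axis B = (μ₀/4π)·2m/r³, so m = Br³·4π/(μ₀·2).
m = (5.65×10⁻⁶)·(0.581)³ / (2·10⁻⁷) = 5.540 A·m².

m ≈ 5.54 A·m²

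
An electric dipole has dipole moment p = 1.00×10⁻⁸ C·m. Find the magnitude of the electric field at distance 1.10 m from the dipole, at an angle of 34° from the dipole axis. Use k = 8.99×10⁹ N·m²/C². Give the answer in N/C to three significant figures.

At angle θ the dipole field magnitude is E = (kp/r³)·√(1 + 3cos²θ).
kp/r³ = (8.99×10⁹)(1.00×10⁻⁸) / (1.10)³ = 67.54 N/C.
√(1 + 3cos²34°) = √(1 + 3·0.6873) = √3.0619 ≈ 1.7498.
E ≈ 67.54 × 1.750 = 118.2 N/C.

E ≈ 118 N/C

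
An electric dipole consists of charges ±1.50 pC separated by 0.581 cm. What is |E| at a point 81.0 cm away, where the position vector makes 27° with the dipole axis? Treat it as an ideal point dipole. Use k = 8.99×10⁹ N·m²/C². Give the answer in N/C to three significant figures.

E ≈ 2.71×10⁻⁴ N/C

Dipole moment p = qd = (1.50×10⁻¹² C)(0.00581 m) = 8.715×10⁻¹⁵ C·m.
At angle θ the dipole field magnitude is E = (kp/r³)·√(1 + 3cos²θ).
kp/r³ = (8.99×10⁹)(8.715×10⁻¹⁵) / (0.810)³ = 1.474×10⁻⁴ N/C.
√(1 + 3cos²27°) = √(1 + 3·0.7939) = √3.3817 ≈ 1.8389.
E ≈ 1.474×10⁻⁴ × 1.839 = 2.711×10⁻⁴ N/C.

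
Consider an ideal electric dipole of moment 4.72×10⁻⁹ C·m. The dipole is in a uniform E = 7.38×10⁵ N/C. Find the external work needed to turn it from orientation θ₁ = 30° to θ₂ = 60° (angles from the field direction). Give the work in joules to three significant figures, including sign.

W_ext = ΔU = U(θ₂) − U(θ₁) = −pE cosθ₂ − (−pE cosθ₁) = pE(cosθ₁ − cosθ₂).
W = (4.72×10⁻⁹)(7.38×10⁵)·(cos30° − cos60°) = (0.003483)·(+0.3660) = 0.001275 J.

W ≈ 0.00127 J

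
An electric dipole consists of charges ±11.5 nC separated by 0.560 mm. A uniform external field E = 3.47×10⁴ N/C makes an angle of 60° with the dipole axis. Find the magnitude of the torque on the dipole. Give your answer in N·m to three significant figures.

τ ≈ 1.94×10⁻⁷ N·m

Dipole moment p = qd = (1.15×10⁻⁸ C)(5.60×10⁻⁴ m) = 6.44×10⁻¹² C·m.
Torque on an electric dipole: τ = pE sinθ.
τ = (6.44×10⁻¹²)(3.47×10⁴)·sin60° = 1.935×10⁻⁷ N·m.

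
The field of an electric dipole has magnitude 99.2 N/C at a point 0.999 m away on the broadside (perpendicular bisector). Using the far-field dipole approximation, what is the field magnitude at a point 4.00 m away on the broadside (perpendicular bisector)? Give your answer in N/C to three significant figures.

E ≈ 1.55 N/C

Dipole fields scale as 1/r³ in the far field; the geometry is the same at both points.
E₂ = E₁ · (r₁/r₂)³ = 99.2 · (0.999/4.00)³.
(r₁/r₂)³ = (0.2497)³ = 0.01558.
E₂ ≈ 1.545 N/C.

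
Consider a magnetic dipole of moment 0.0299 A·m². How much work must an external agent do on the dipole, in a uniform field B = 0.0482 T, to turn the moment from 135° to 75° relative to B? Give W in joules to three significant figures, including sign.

W ≈ -0.00139 J

W_ext = ΔU = −mB cosθ₂ + mB cosθ₁ = mB(cosθ₁ − cosθ₂).
W = (0.0299)(0.0482)·(cos135° − cos75°) = (0.001441)·(-0.9659) = -0.001392 J.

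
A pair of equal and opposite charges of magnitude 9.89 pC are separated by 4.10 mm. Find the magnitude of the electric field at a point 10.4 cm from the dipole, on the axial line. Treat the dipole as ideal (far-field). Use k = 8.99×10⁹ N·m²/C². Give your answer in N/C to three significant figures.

Dipole moment p = qd = (9.89×10⁻¹² C)(0.00410 m) = 4.055×10⁻¹⁴ C·m.
On the dipole axis E = 2kp/r³.
E = 2·(8.99×10⁹)(4.055×10⁻¹⁴) / (0.104)³ = 0.6482 N/C.

E ≈ 0.648 N/C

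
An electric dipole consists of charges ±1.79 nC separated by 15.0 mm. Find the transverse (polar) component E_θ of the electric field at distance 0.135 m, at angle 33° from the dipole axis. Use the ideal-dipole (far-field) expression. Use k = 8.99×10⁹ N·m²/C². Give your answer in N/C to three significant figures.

Dipole moment p = qd = (1.79×10⁻⁹ C)(0.0150 m) = 2.685×10⁻¹¹ C·m.
For a dipole, E_θ = (kp sinθ)/r³.
kp/r³ = (8.99×10⁹)(2.685×10⁻¹¹)/(0.135)³ = 98.11 N/C.
E_θ = 98.11·sin33° = 53.43 N/C.

E_θ ≈ 53.4 N/C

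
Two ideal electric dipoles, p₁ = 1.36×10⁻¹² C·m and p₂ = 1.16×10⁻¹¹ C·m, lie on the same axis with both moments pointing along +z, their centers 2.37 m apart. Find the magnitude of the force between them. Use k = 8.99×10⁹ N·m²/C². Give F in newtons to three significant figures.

F ≈ 2.70×10⁻¹⁴ N

On-axis field of dipole 1 at distance r: E = 2kp₁/r³. Force on dipole 2 is F = p₂·dE/dr (gradient along axis).
dE/dr = −6kp₁/r⁴, so |F| = 6kp₁p₂/r⁴ (attractive for aligned moments).
F = 6(8.99×10⁹)(1.36×10⁻¹²)(1.16×10⁻¹¹)/(2.37)⁴ = 2.697×10⁻¹⁴ N.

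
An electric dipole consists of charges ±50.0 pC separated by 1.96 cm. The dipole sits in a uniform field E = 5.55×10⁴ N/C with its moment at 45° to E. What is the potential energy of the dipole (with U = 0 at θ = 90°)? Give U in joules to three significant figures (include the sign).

U ≈ -3.85×10⁻⁸ J

Dipole moment p = qd = (5.00×10⁻¹¹ C)(0.0196 m) = 9.80×10⁻¹³ C·m.
U = −p·E = −pE cosθ.
U = −(9.80×10⁻¹³)(5.55×10⁴)·cos45° = -3.846×10⁻⁸ J.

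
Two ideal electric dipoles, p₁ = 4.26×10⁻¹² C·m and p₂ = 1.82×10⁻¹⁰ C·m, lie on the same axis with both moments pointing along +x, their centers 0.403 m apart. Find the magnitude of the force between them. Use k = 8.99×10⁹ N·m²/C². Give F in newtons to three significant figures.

F ≈ 1.59×10⁻⁹ N

On-axis field of dipole 1 at distance r: E = 2kp₁/r³. Force on dipole 2 is F = p₂·dE/dr (gradient along axis).
dE/dr = −6kp₁/r⁴, so |F| = 6kp₁p₂/r⁴ (attractive for aligned moments).
F = 6(8.99×10⁹)(4.26×10⁻¹²)(1.82×10⁻¹⁰)/(0.403)⁴ = 1.586×10⁻⁹ N.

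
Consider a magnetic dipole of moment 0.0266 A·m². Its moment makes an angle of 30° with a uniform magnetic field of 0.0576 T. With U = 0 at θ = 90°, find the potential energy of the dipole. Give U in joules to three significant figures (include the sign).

U ≈ -0.00133 J

U = −m·B = −mB cosθ.
U = −(0.0266)(0.0576)·cos30° = -0.001327 J.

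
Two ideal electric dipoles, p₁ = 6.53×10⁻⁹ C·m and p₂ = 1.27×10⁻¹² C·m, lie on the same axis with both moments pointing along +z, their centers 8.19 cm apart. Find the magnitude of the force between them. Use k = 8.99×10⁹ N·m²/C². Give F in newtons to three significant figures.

F ≈ 9.94×10⁻⁶ N

On-axis field of dipole 1 at distance r: E = 2kp₁/r³. Force on dipole 2 is F = p₂·dE/dr (gradient along axis).
dE/dr = −6kp₁/r⁴, so |F| = 6kp₁p₂/r⁴ (attractive for aligned moments).
F = 6(8.99×10⁹)(6.53×10⁻⁹)(1.27×10⁻¹²)/(0.0819)⁴ = 9.942×10⁻⁶ N.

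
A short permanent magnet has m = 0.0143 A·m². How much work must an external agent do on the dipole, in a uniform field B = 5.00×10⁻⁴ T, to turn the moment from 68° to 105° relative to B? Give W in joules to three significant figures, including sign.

W_ext = ΔU = −mB cosθ₂ + mB cosθ₁ = mB(cosθ₁ − cosθ₂).
W = (0.0143)(5.00×10⁻⁴)·(cos68° − cos105°) = (7.150×10⁻⁶)·(+0.6334) = 4.529×10⁻⁶ J.

W ≈ 4.53×10⁻⁶ J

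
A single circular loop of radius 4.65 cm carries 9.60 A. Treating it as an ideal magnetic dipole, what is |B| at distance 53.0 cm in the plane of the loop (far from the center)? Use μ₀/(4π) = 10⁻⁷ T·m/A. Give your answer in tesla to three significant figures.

Magnetic moment m = IA = Iπa² = (9.60)·π·(0.0465)² = 0.06521 A·m².
In the equatorial plane B = (μ₀/4π)·m/r³ (half the axial value).
B = (10⁻⁷)·(0.06521) / (0.530)³ = 4.380×10⁻⁸ T.

B ≈ 4.38×10⁻⁸ T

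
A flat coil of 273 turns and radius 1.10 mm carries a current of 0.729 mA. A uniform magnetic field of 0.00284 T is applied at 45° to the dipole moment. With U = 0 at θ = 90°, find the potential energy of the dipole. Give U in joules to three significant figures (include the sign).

U ≈ -1.52×10⁻⁹ J

m = NIA = NIπa² = 273·(7.29×10⁻⁴)·π·(0.00110)² = 7.565×10⁻⁷ A·m².
U = −m·B = −mB cosθ.
U = −(7.565×10⁻⁷)(0.00284)·cos45° = -1.519×10⁻⁹ J.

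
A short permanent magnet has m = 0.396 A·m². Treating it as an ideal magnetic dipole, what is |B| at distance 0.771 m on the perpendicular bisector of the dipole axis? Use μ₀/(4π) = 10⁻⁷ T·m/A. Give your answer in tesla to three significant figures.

In the equatorial plane B = (μ₀/4π)·m/r³ (half the axial value).
B = (10⁻⁷)·(0.396) / (0.771)³ = 8.640×10⁻⁸ T.

B ≈ 8.64×10⁻⁸ T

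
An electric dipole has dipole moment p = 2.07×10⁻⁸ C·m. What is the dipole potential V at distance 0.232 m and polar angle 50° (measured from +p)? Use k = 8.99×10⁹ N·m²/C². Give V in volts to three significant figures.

V ≈ 2220 V

The dipole potential is V = kp cosθ / r².
V = (8.99×10⁹)(2.07×10⁻⁸)·cos50° / (0.232)² = 2222 V.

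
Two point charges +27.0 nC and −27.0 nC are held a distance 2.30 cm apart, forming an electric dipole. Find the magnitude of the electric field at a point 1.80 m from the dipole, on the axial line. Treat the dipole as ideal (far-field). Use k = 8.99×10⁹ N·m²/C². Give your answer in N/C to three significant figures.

Dipole moment p = qd = (2.70×10⁻⁸ C)(0.0230 m) = 6.21×10⁻¹⁰ C·m.
On the dipole axis E = 2kp/r³.
E = 2·(8.99×10⁹)(6.21×10⁻¹⁰) / (1.80)³ = 1.915 N/C.

E ≈ 1.91 N/C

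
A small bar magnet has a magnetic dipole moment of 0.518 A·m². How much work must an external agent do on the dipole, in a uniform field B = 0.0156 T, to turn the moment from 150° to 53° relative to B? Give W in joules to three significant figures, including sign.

W_ext = ΔU = −mB cosθ₂ + mB cosθ₁ = mB(cosθ₁ − cosθ₂).
W = (0.518)(0.0156)·(cos150° − cos53°) = (0.008081)·(-1.4678) = -0.01186 J.

W ≈ -0.0119 J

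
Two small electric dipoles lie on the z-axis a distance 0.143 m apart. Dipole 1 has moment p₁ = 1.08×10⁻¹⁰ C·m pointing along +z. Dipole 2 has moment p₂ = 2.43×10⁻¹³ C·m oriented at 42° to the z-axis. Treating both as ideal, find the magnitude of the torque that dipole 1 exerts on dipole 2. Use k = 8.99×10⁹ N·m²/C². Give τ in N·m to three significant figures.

τ ≈ 1.08×10⁻¹⁰ N·m

The second dipole sits on the axis of the first, so the field there is axial: E₁ = 2kp₁/r³ along +z.
E₁ = 2(8.99×10⁹)(1.08×10⁻¹⁰)/(0.143)³ = 664.1 N/C.
Torque on the second dipole: τ = p₂ E₁ sinθ.
τ = (2.43×10⁻¹³)(664.1)·sin42° = 1.080×10⁻¹⁰ N·m.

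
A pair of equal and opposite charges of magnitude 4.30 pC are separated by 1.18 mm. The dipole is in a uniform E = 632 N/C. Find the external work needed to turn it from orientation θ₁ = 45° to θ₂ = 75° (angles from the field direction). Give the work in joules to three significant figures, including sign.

W ≈ 1.44×10⁻¹² J

Dipole moment p = qd = (4.30×10⁻¹² C)(0.00118 m) = 5.074×10⁻¹⁵ C·m.
W_ext = ΔU = U(θ₂) − U(θ₁) = −pE cosθ₂ − (−pE cosθ₁) = pE(cosθ₁ − cosθ₂).
W = (5.074×10⁻¹⁵)(632)·(cos45° − cos75°) = (3.207×10⁻¹²)·(+0.4483) = 1.438×10⁻¹² J.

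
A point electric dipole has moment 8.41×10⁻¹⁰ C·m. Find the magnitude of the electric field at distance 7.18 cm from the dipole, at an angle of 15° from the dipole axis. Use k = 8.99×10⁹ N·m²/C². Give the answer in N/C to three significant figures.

E ≈ 3.98×10⁴ N/C

At angle θ the dipole field magnitude is E = (kp/r³)·√(1 + 3cos²θ).
kp/r³ = (8.99×10⁹)(8.41×10⁻¹⁰) / (0.0718)³ = 2.043×10⁴ N/C.
√(1 + 3cos²15°) = √(1 + 3·0.9330) = √3.7990 ≈ 1.9491.
E ≈ 2.043×10⁴ × 1.949 = 3.981×10⁴ N/C.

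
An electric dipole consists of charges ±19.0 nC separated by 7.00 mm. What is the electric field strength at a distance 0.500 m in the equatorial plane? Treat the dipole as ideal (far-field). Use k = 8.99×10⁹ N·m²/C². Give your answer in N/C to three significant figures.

E ≈ 9.57 N/C

Dipole moment p = qd = (1.90×10⁻⁸ C)(0.00700 m) = 1.33×10⁻¹⁰ C·m.
In the equatorial plane E = kp/r³.
E = (8.99×10⁹)(1.33×10⁻¹⁰) / (0.500)³ = 9.565 N/C.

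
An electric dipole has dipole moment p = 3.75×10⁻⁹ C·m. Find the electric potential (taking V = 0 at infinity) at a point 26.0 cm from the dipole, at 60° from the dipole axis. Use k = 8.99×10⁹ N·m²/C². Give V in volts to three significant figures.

The dipole potential is V = kp cosθ / r².
V = (8.99×10⁹)(3.75×10⁻⁹)·cos60° / (0.260)² = 249.4 V.

V ≈ 249 V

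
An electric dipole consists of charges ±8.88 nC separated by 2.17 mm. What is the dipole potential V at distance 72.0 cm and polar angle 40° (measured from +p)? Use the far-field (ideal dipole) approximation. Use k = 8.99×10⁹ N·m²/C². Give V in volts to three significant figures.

V ≈ 0.256 V

Dipole moment p = qd = (8.88×10⁻⁹ C)(0.00217 m) = 1.927×10⁻¹¹ C·m.
The dipole potential is V = kp cosθ / r².
V = (8.99×10⁹)(1.927×10⁻¹¹)·cos40° / (0.720)² = 0.2560 V.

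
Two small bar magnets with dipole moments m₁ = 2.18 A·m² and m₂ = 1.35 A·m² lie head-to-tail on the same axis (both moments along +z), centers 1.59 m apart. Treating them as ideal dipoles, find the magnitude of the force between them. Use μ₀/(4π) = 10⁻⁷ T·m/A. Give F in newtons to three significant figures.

On-axis B of dipole 1: B = (μ₀/4π)·2m₁/r³. Force on dipole 2: F = m₂·dB/dr.
dB/dr = −(μ₀/4π)·6m₁/r⁴, so |F| = (μ₀/4π)·6m₁m₂/r⁴.
F = 6(10⁻⁷)(2.18)(1.35)/(1.59)⁴ = 2.763×10⁻⁷ N.

F ≈ 2.76×10⁻⁷ N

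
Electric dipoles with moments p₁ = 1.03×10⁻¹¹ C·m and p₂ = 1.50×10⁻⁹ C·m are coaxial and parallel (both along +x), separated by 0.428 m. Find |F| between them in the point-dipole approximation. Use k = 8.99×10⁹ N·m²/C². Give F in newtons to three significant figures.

On-axis field of dipole 1 at distance r: E = 2kp₁/r³. Force on dipole 2 is F = p₂·dE/dr (gradient along axis).
dE/dr = −6kp₁/r⁴, so |F| = 6kp₁p₂/r⁴ (attractive for aligned moments).
F = 6(8.99×10⁹)(1.03×10⁻¹¹)(1.50×10⁻⁹)/(0.428)⁴ = 2.484×10⁻⁸ N.

F ≈ 2.48×10⁻⁸ N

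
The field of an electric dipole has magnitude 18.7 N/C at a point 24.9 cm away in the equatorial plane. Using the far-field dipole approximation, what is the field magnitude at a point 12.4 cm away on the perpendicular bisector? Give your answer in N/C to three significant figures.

E ≈ 151 N/C

Dipole fields scale as 1/r³ in the far field; the geometry is the same at both points.
E₂ = E₁ · (r₁/r₂)³ = 18.7 · (24.9/12.4)³.
(r₁/r₂)³ = (2.008)³ = 8.097.
E₂ ≈ 151.4 N/C.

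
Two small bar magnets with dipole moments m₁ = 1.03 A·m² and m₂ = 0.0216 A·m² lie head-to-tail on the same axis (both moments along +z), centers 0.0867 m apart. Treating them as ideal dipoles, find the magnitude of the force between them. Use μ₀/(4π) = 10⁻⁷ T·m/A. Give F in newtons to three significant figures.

F ≈ 2.36×10⁻⁴ N

On-axis B of dipole 1: B = (μ₀/4π)·2m₁/r³. Force on dipole 2: F = m₂·dB/dr.
dB/dr = −(μ₀/4π)·6m₁/r⁴, so |F| = (μ₀/4π)·6m₁m₂/r⁴.
F = 6(10⁻⁷)(1.03)(0.0216)/(0.0867)⁴ = 2.362×10⁻⁴ N.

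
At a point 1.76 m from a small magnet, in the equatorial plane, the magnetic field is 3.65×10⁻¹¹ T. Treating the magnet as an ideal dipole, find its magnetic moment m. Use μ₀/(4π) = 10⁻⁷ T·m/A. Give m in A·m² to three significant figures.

In the equatorial plane B = (μ₀/4π)·m/r³, so m = Br³·4π/(μ₀).
m = (3.65×10⁻¹¹)·(1.76)³ / (10⁻⁷) = 0.001990 A·m².

m ≈ 0.00199 A·m²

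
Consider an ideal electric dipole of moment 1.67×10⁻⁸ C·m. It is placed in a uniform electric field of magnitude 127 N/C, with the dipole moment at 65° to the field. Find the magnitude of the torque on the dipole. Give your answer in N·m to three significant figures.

τ ≈ 1.92×10⁻⁶ N·m

Torque on an electric dipole: τ = pE sinθ.
τ = (1.67×10⁻⁸)(127)·sin65° = 1.922×10⁻⁶ N·m.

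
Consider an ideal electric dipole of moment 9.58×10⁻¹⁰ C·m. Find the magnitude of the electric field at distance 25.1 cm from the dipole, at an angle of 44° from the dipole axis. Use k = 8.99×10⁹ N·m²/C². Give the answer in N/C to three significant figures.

E ≈ 870 N/C

At angle θ the dipole field magnitude is E = (kp/r³)·√(1 + 3cos²θ).
kp/r³ = (8.99×10⁹)(9.58×10⁻¹⁰) / (0.251)³ = 544.6 N/C.
√(1 + 3cos²44°) = √(1 + 3·0.5174) = √2.5523 ≈ 1.5976.
E ≈ 544.6 × 1.598 = 870.1 N/C.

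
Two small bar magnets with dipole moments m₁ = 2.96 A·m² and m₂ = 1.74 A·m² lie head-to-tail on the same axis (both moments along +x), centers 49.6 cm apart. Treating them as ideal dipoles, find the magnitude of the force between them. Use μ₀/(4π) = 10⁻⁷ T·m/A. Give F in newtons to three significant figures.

On-axis B of dipole 1: B = (μ₀/4π)·2m₁/r³. Force on dipole 2: F = m₂·dB/dr.
dB/dr = −(μ₀/4π)·6m₁/r⁴, so |F| = (μ₀/4π)·6m₁m₂/r⁴.
F = 6(10⁻⁷)(2.96)(1.74)/(0.496)⁴ = 5.106×10⁻⁵ N.

F ≈ 5.11×10⁻⁵ N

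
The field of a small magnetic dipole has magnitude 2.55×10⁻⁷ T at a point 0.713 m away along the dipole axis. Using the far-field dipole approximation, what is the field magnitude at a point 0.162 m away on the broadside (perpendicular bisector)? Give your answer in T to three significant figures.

B ≈ 1.09×10⁻⁵ T

Dipole fields scale as 1/r³ in the far field.
The axial field is twice the equatorial field at the same r, so the geometry factor is 1/2.
B₂ = B₁ · (1/2) · (r₁/r₂)³ = 2.55×10⁻⁷ · 0.5 · (0.713/0.162)³.
(r₁/r₂)³ = (4.401)³ = 85.26.
B₂ ≈ 1.087×10⁻⁵ T.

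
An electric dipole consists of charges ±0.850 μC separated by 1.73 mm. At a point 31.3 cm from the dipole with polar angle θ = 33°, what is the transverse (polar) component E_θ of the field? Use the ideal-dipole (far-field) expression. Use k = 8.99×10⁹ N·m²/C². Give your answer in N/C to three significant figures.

Dipole moment p = qd = (8.50×10⁻⁷ C)(0.00173 m) = 1.471×10⁻⁹ C·m.
For a dipole, E_θ = (kp sinθ)/r³.
kp/r³ = (8.99×10⁹)(1.471×10⁻⁹)/(0.313)³ = 431.3 N/C.
E_θ = 431.3·sin33° = 234.9 N/C.

E_θ ≈ 235 N/C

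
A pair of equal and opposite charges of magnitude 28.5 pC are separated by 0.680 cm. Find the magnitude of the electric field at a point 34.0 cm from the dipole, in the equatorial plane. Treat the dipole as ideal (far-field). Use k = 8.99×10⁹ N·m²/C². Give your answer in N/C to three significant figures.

E ≈ 0.0443 N/C

Dipole moment p = qd = (2.85×10⁻¹¹ C)(0.00680 m) = 1.938×10⁻¹³ C·m.
In the equatorial plane E = kp/r³.
E = (8.99×10⁹)(1.938×10⁻¹³) / (0.340)³ = 0.04433 N/C.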